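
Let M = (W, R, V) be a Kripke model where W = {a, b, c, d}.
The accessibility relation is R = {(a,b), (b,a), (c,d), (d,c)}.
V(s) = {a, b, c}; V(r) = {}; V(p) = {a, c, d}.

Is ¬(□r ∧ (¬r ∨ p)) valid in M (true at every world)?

Recall that □ψ holds at a world iff ψ holds at every accessible world, and ◇ψ holds iff ψ holds at some accessible world.
Let φ = ¬(□r ∧ (¬r ∨ p)). Evaluate φ at each world:
  a (successors {b}): φ is true.
  b (successors {a}): φ is true.
  c (successors {d}): φ is true.
  d (successors {c}): φ is true.
For instance, at c:
  At c: □r ∧ (¬r ∨ p) is false, so ¬(□r ∧ (¬r ∨ p)) is true.
    At c: □r is false, ¬r ∨ p is true, so □r ∧ (¬r ∨ p) is false.
      At c: □r requires r at every successor {d}.
        r fails at d, so □r is false at c.

Yes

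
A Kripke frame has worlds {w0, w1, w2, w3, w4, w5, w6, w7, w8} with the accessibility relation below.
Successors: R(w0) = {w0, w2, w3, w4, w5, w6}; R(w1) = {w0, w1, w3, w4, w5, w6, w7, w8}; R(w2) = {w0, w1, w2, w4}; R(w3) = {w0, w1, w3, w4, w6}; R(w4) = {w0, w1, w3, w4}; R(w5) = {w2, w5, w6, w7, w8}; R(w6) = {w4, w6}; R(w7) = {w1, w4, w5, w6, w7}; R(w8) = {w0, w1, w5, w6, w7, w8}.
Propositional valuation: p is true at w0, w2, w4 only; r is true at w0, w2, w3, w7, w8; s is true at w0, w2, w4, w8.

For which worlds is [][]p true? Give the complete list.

none

Recall that []ψ holds at a world iff ψ holds at every accessible world, and <>ψ holds iff ψ holds at some accessible world.
Let φ = [][]p. Evaluate φ at each world:
  w0 (successors {w0, w2, w3, w4, w5, w6}): φ is false.
  w1 (successors {w0, w1, w3, w4, w5, w6, w7, w8}): φ is false.
  w2 (successors {w0, w1, w2, w4}): φ is false.
  w3 (successors {w0, w1, w3, w4, w6}): φ is false.
  w4 (successors {w0, w1, w3, w4}): φ is false.
  w5 (successors {w2, w5, w6, w7, w8}): φ is false.
  w6 (successors {w4, w6}): φ is false.
  w7 (successors {w1, w4, w5, w6, w7}): φ is false.
  w8 (successors {w0, w1, w5, w6, w7, w8}): φ is false.
For instance, at w6:
  At w6: [][]p requires []p at every successor {w4, w6}.
    []p fails at w4, so [][]p is false at w6.
      At w4: []p requires p at every successor {w0, w1, w3, w4}.
        p fails at w1, so []p is false at w4.
Satisfying worlds: none.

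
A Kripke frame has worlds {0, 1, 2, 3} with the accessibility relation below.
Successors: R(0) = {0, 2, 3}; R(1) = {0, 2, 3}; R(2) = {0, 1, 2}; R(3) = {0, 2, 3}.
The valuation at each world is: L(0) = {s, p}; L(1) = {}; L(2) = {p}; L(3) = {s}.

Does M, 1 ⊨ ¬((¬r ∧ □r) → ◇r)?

At 1: (¬r ∧ □r) → ◇r is true, so ¬((¬r ∧ □r) → ◇r) is false.
  At 1: ¬r ∧ □r is false, ◇r is false, so (¬r ∧ □r) → ◇r is true.
    At 1: ¬r is true, □r is false, so ¬r ∧ □r is false.
      At 1: □r requires r at every successor {0, 2, 3}.
        r fails at 0, so □r is false at 1.
    At 1: ◇r requires r at some successor in {0, 2, 3}.
      At 0: r is false.
      At 2: r is false.
      At 3: r is false.
    So ◇r is false at 1.

No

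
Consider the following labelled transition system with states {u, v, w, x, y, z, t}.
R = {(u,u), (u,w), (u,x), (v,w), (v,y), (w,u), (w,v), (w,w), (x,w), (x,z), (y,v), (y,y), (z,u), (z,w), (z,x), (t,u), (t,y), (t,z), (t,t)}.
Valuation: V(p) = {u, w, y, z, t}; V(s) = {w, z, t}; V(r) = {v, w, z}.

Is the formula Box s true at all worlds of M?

No

Let φ = Box s. Evaluate φ at each world:
  u (successors {u, w, x}): φ is false.
  v (successors {w, y}): φ is false.
  w (successors {u, v, w}): φ is false.
  x (successors {w, z}): φ is true.
  y (successors {v, y}): φ is false.
  z (successors {u, w, x}): φ is false.
  t (successors {u, y, z, t}): φ is false.
Detail at u (counterexample):
  At u: Box s requires s at every successor {u, w, x}.
    s fails at u, so Box s is false at u.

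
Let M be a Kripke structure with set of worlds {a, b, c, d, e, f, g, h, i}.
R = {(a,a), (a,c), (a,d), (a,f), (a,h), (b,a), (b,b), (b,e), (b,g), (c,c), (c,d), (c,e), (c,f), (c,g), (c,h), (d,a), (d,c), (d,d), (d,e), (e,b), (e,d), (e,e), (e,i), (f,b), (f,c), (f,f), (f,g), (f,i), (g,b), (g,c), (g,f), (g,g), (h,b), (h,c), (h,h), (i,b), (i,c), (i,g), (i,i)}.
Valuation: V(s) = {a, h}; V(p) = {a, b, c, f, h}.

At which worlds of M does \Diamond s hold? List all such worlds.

a, b, c, d, h

Let φ = \Diamond s. Evaluate φ at each world:
  a (successors {a, c, d, f, h}): φ is true.
  b (successors {a, b, e, g}): φ is true.
  c (successors {c, d, e, f, g, h}): φ is true.
  d (successors {a, c, d, e}): φ is true.
  e (successors {b, d, e, i}): φ is false.
  f (successors {b, c, f, g, i}): φ is false.
  g (successors {b, c, f, g}): φ is false.
  h (successors {b, c, h}): φ is true.
  i (successors {b, c, g, i}): φ is false.
For instance, at d:
  At d: \Diamond s requires s at some successor in {a, c, d, e}.
    s holds at a, so \Diamond s is true at d.
Satisfying worlds: {a, b, c, d, h}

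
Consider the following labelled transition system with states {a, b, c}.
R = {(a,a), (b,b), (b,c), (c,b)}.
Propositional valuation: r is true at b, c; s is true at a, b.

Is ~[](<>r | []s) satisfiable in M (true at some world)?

No

Let φ = ~[](<>r | []s). Evaluate φ at each world:
  a (successors {a}): φ is false.
  b (successors {b, c}): φ is false.
  c (successors {b}): φ is false.
For instance, at b:
  At b: [](<>r | []s) is true, so ~[](<>r | []s) is false.
    At b: [](<>r | []s) requires <>r | []s at every successor {b, c}.
      At b: <>r | []s is true.
      At c: <>r | []s is true.
    So [](<>r | []s) is true at b.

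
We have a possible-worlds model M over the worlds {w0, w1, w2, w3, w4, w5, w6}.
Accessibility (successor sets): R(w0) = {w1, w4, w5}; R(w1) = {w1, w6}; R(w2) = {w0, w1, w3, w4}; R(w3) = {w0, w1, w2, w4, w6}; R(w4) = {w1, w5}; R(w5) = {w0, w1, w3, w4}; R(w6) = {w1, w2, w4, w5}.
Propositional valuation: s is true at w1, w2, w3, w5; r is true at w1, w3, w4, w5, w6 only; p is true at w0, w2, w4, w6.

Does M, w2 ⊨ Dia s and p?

Yes

At w2: Dia s is true, p is true, so Dia s and p is true.
  At w2: Dia s requires s at some successor in {w0, w1, w3, w4}.
    s holds at w1, so Dia s is true at w2.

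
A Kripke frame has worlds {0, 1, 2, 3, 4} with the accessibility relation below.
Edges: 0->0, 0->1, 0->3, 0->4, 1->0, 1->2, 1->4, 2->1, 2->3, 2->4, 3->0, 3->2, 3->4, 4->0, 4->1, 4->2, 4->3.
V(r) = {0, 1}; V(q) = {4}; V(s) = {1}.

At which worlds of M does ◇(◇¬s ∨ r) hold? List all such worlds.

Let φ = ◇(◇¬s ∨ r). Evaluate φ at each world:
  0 (successors {0, 1, 3, 4}): φ is true.
  1 (successors {0, 2, 4}): φ is true.
  2 (successors {1, 3, 4}): φ is true.
  3 (successors {0, 2, 4}): φ is true.
  4 (successors {0, 1, 2, 3}): φ is true.
For instance, at 3:
  At 3: ◇(◇¬s ∨ r) requires ◇¬s ∨ r at some successor in {0, 2, 4}.
    ◇¬s ∨ r holds at 0, so ◇(◇¬s ∨ r) is true at 3.
      At 0: ◇¬s is true, r is true, so ◇¬s ∨ r is true.
Satisfying worlds: {0, 1, 2, 3, 4}

0, 1, 2, 3, 4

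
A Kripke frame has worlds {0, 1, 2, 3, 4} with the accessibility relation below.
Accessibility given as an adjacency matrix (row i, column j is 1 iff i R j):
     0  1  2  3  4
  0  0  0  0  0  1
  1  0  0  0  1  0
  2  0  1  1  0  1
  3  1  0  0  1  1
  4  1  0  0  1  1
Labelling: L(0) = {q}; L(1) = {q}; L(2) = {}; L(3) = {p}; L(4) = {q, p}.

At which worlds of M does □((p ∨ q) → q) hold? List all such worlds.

0, 2

Recall that □ψ holds at a world iff ψ holds at every accessible world, and ◇ψ holds iff ψ holds at some accessible world.
Let φ = □((p ∨ q) → q). Evaluate φ at each world:
  0 (successors {4}): φ is true.
  1 (successors {3}): φ is false.
  2 (successors {1, 2, 4}): φ is true.
  3 (successors {0, 3, 4}): φ is false.
  4 (successors {0, 3, 4}): φ is false.
For instance, at 3:
  At 3: □((p ∨ q) → q) requires (p ∨ q) → q at every successor {0, 3, 4}.
    (p ∨ q) → q fails at 3, so □((p ∨ q) → q) is false at 3.
Satisfying worlds: {0, 2}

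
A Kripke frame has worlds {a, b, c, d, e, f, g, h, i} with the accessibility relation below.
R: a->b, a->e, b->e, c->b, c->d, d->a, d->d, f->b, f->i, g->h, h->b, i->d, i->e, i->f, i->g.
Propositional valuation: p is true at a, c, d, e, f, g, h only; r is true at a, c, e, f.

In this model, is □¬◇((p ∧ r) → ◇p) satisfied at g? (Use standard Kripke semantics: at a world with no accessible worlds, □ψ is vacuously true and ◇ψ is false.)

At g: □¬◇((p ∧ r) → ◇p) requires ¬◇((p ∧ r) → ◇p) at every successor {h}.
  ¬◇((p ∧ r) → ◇p) fails at h, so □¬◇((p ∧ r) → ◇p) is false at g.
    At h: ◇((p ∧ r) → ◇p) is true, so ¬◇((p ∧ r) → ◇p) is false.
      At h: ◇((p ∧ r) → ◇p) requires (p ∧ r) → ◇p at some successor in {b}.
        (p ∧ r) → ◇p holds at b, so ◇((p ∧ r) → ◇p) is true at h.

No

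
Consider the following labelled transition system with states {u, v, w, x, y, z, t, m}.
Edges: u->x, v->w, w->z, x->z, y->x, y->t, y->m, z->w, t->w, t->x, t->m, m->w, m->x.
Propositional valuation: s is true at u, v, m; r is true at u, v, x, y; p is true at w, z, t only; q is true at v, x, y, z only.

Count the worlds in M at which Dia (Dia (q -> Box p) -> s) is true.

2

Recall that Box ψ holds at a world iff ψ holds at every accessible world, and Dia ψ holds iff ψ holds at some accessible world.
Let φ = Dia (Dia (q -> Box p) -> s). Evaluate φ at each world:
  u (successors {x}): φ is false.
  v (successors {w}): φ is false.
  w (successors {z}): φ is false.
  x (successors {z}): φ is false.
  y (successors {x, t, m}): φ is true.
  z (successors {w}): φ is false.
  t (successors {w, x, m}): φ is true.
  m (successors {w, x}): φ is false.
For instance, at z:
  At z: Dia (Dia (q -> Box p) -> s) requires Dia (q -> Box p) -> s at some successor in {w}.
    At w: Dia (q -> Box p) -> s is false.
  So Dia (Dia (q -> Box p) -> s) is false at z.
Satisfying worlds: {y, t}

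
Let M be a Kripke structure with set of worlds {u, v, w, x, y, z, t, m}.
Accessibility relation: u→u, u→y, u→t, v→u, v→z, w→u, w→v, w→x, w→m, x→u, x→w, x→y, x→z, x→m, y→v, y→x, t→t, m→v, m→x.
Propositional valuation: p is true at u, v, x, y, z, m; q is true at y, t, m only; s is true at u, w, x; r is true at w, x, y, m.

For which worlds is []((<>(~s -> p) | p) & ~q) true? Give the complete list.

Let φ = []((<>(~s -> p) | p) & ~q). Evaluate φ at each world:
  u (successors {u, y, t}): φ is false.
  v (successors {u, z}): φ is true.
  w (successors {u, v, x, m}): φ is false.
  x (successors {u, w, y, z, m}): φ is false.
  y (successors {v, x}): φ is true.
  z (successors ∅): φ is true.
  t (successors {t}): φ is false.
  m (successors {v, x}): φ is true.
For instance, at w:
  At w: []((<>(~s -> p) | p) & ~q) requires (<>(~s -> p) | p) & ~q at every successor {u, v, x, m}.
    (<>(~s -> p) | p) & ~q fails at m, so []((<>(~s -> p) | p) & ~q) is false at w.
      At m: <>(~s -> p) | p is true, ~q is false, so (<>(~s -> p) | p) & ~q is false.
Satisfying worlds: {v, y, z, m}

v, y, z, m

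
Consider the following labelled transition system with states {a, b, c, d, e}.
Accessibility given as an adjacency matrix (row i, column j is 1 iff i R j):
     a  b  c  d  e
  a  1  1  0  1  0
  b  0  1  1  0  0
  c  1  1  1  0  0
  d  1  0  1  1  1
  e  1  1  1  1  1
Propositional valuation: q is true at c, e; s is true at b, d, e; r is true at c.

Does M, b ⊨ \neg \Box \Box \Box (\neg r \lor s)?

At b: \Box \Box \Box (\neg r \lor s) is false, so \neg \Box \Box \Box (\neg r \lor s) is true.
  At b: \Box \Box \Box (\neg r \lor s) requires \Box \Box (\neg r \lor s) at every successor {b, c}.
    \Box \Box (\neg r \lor s) fails at b, so \Box \Box \Box (\neg r \lor s) is false at b.
      At b: \Box \Box (\neg r \lor s) requires \Box (\neg r \lor s) at every successor {b, c}.
        \Box (\neg r \lor s) fails at b, so \Box \Box (\neg r \lor s) is false at b.

Yes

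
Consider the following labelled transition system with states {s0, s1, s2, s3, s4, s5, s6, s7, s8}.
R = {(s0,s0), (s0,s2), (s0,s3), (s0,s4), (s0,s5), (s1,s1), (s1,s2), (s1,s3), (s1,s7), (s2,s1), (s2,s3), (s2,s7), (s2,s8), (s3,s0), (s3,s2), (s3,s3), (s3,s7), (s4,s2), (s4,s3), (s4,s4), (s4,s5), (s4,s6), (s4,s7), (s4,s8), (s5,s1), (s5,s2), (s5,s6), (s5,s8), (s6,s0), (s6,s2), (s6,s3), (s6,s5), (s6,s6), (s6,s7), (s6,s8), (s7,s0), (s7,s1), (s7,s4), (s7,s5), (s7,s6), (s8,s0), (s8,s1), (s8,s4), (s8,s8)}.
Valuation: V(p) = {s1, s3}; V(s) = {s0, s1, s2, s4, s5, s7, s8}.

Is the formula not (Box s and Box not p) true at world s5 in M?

Yes

At s5: Box s and Box not p is false, so not (Box s and Box not p) is true.
  At s5: Box s is false, Box not p is false, so Box s and Box not p is false.
    At s5: Box s requires s at every successor {s1, s2, s6, s8}.
      s fails at s6, so Box s is false at s5.
    At s5: Box not p requires not p at every successor {s1, s2, s6, s8}.
      not p fails at s1, so Box not p is false at s5.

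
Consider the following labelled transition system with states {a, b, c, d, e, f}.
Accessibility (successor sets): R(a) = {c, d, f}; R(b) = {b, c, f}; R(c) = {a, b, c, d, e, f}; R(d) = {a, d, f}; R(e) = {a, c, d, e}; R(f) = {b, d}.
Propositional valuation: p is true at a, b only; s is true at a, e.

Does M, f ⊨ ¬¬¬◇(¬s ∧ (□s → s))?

No

Recall that □ψ holds at a world iff ψ holds at every accessible world, and ◇ψ holds iff ψ holds at some accessible world.
At f: ¬¬◇(¬s ∧ (□s → s)) is true, so ¬¬¬◇(¬s ∧ (□s → s)) is false.
  At f: ¬◇(¬s ∧ (□s → s)) is false, so ¬¬◇(¬s ∧ (□s → s)) is true.
    At f: ◇(¬s ∧ (□s → s)) is true, so ¬◇(¬s ∧ (□s → s)) is false.
      At f: ◇(¬s ∧ (□s → s)) requires ¬s ∧ (□s → s) at some successor in {b, d}.
        ¬s ∧ (□s → s) holds at b, so ◇(¬s ∧ (□s → s)) is true at f.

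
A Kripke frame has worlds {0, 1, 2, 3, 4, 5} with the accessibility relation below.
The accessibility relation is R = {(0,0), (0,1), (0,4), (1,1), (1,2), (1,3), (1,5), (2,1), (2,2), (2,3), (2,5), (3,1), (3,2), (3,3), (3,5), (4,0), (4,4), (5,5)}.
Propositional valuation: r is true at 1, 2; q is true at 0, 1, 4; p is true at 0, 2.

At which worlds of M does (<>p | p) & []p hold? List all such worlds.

Recall that []ψ holds at a world iff ψ holds at every accessible world, and <>ψ holds iff ψ holds at some accessible world.
Let φ = (<>p | p) & []p. Evaluate φ at each world:
  0 (successors {0, 1, 4}): φ is false.
  1 (successors {1, 2, 3, 5}): φ is false.
  2 (successors {1, 2, 3, 5}): φ is false.
  3 (successors {1, 2, 3, 5}): φ is false.
  4 (successors {0, 4}): φ is false.
  5 (successors {5}): φ is false.
For instance, at 0:
  At 0: <>p | p is true, []p is false, so (<>p | p) & []p is false.
    At 0: <>p is true, p is true, so <>p | p is true.
      At 0: <>p requires p at some successor in {0, 1, 4}.
        p holds at 0, so <>p is true at 0.
    At 0: []p requires p at every successor {0, 1, 4}.
      p fails at 1, so []p is false at 0.
Satisfying worlds: none.

none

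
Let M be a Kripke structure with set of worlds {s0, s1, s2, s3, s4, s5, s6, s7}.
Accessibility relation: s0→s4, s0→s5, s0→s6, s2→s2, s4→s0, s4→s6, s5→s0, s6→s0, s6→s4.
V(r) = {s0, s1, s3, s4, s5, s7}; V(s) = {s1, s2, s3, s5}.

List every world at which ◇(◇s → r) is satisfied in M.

Let φ = ◇(◇s → r). Evaluate φ at each world:
  s0 (successors {s4, s5, s6}): φ is true.
  s1 (successors ∅): φ is false.
  s2 (successors {s2}): φ is false.
  s3 (successors ∅): φ is false.
  s4 (successors {s0, s6}): φ is true.
  s5 (successors {s0}): φ is true.
  s6 (successors {s0, s4}): φ is true.
  s7 (successors ∅): φ is false.
For instance, at s2:
  At s2: ◇(◇s → r) requires ◇s → r at some successor in {s2}.
    At s2: ◇s → r is false.
  So ◇(◇s → r) is false at s2.
Satisfying worlds: {s0, s4, s5, s6}

s0, s4, s5, s6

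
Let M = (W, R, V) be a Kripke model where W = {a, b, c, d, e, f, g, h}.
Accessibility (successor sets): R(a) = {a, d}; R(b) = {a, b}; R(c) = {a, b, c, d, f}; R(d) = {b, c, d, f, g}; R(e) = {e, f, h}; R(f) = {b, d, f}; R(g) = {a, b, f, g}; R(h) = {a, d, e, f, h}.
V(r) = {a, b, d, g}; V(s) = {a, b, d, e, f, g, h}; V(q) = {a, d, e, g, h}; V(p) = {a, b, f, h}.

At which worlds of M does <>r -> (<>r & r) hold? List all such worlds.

Recall that <>ψ holds at a world iff ψ holds at some accessible world.
Let φ = <>r -> (<>r & r). Evaluate φ at each world:
  a (successors {a, d}): φ is true.
  b (successors {a, b}): φ is true.
  c (successors {a, b, c, d, f}): φ is false.
  d (successors {b, c, d, f, g}): φ is true.
  e (successors {e, f, h}): φ is true.
  f (successors {b, d, f}): φ is false.
  g (successors {a, b, f, g}): φ is true.
  h (successors {a, d, e, f, h}): φ is false.
For instance, at e:
  At e: <>r is false, <>r & r is false, so <>r -> (<>r & r) is true.
    At e: <>r requires r at some successor in {e, f, h}.
      At e: r is false.
      At f: r is false.
      At h: r is false.
    So <>r is false at e.
    At e: <>r is false, r is false, so <>r & r is false.
      At e: <>r requires r at some successor in {e, f, h}.
        At e: r is false.
        At f: r is false.
        At h: r is false.
      So <>r is false at e.
Satisfying worlds: {a, b, d, e, g}

a, b, d, e, g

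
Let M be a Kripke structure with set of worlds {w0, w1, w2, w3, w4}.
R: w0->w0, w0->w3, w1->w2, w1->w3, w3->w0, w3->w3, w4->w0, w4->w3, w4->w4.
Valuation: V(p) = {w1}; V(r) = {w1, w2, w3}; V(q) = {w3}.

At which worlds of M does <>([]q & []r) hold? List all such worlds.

Recall that []ψ holds at a world iff ψ holds at every accessible world, and <>ψ holds iff ψ holds at some accessible world.
Let φ = <>([]q & []r). Evaluate φ at each world:
  w0 (successors {w0, w3}): φ is false.
  w1 (successors {w2, w3}): φ is true.
  w2 (successors ∅): φ is false.
  w3 (successors {w0, w3}): φ is false.
  w4 (successors {w0, w3, w4}): φ is false.
For instance, at w1:
  At w1: <>([]q & []r) requires []q & []r at some successor in {w2, w3}.
    []q & []r holds at w2, so <>([]q & []r) is true at w1.
      At w2: []q is true, []r is true, so []q & []r is true.
Satisfying worlds: {w1}

w1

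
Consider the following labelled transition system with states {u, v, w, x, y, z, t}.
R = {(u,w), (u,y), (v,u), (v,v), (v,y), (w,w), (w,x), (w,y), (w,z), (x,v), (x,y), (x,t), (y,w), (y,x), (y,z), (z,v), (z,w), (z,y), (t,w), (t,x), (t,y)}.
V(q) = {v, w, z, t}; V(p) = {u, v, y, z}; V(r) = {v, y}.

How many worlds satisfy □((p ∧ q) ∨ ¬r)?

Let φ = □((p ∧ q) ∨ ¬r). Evaluate φ at each world:
  u (successors {w, y}): φ is false.
  v (successors {u, v, y}): φ is false.
  w (successors {w, x, y, z}): φ is false.
  x (successors {v, y, t}): φ is false.
  y (successors {w, x, z}): φ is true.
  z (successors {v, w, y}): φ is false.
  t (successors {w, x, y}): φ is false.
For instance, at v:
  At v: □((p ∧ q) ∨ ¬r) requires (p ∧ q) ∨ ¬r at every successor {u, v, y}.
    (p ∧ q) ∨ ¬r fails at y, so □((p ∧ q) ∨ ¬r) is false at v.
Satisfying worlds: {y}

1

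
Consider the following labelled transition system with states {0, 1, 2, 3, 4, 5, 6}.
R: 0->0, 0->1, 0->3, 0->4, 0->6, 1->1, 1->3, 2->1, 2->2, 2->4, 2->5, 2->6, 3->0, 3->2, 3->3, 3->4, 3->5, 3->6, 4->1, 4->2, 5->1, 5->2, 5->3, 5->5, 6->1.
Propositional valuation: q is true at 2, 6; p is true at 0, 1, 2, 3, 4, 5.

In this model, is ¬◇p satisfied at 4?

At 4: ◇p is true, so ¬◇p is false.
  At 4: ◇p requires p at some successor in {1, 2}.
    p holds at 1, so ◇p is true at 4.

No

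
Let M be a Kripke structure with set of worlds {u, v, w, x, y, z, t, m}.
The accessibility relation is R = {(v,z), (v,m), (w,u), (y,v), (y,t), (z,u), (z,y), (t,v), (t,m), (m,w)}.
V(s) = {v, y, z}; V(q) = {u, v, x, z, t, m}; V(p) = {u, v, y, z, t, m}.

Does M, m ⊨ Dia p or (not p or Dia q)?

At m: Dia p is false, not p or Dia q is false, so Dia p or (not p or Dia q) is false.
  At m: Dia p requires p at some successor in {w}.
    At w: p is false.
  So Dia p is false at m.
  At m: not p is false, Dia q is false, so not p or Dia q is false.
    At m: Dia q requires q at some successor in {w}.
      At w: q is false.
    So Dia q is false at m.

No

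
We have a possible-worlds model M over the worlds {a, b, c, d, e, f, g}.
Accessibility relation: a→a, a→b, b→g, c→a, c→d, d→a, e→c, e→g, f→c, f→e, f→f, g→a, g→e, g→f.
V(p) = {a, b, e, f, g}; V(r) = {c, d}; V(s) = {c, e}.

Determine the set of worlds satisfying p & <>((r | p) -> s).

Let φ = p & <>((r | p) -> s). Evaluate φ at each world:
  a (successors {a, b}): φ is false.
  b (successors {g}): φ is false.
  c (successors {a, d}): φ is false.
  d (successors {a}): φ is false.
  e (successors {c, g}): φ is true.
  f (successors {c, e, f}): φ is true.
  g (successors {a, e, f}): φ is true.
For instance, at g:
  At g: p is true, <>((r | p) -> s) is true, so p & <>((r | p) -> s) is true.
    At g: <>((r | p) -> s) requires (r | p) -> s at some successor in {a, e, f}.
      (r | p) -> s holds at e, so <>((r | p) -> s) is true at g.
Satisfying worlds: {e, f, g}

e, f, g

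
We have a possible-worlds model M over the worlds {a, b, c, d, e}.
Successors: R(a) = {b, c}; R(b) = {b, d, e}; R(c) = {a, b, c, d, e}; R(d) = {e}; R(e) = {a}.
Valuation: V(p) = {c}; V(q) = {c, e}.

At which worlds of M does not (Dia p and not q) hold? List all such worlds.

Let φ = not (Dia p and not q). Evaluate φ at each world:
  a (successors {b, c}): φ is false.
  b (successors {b, d, e}): φ is true.
  c (successors {a, b, c, d, e}): φ is true.
  d (successors {e}): φ is true.
  e (successors {a}): φ is true.
For instance, at b:
  At b: Dia p and not q is false, so not (Dia p and not q) is true.
    At b: Dia p is false, not q is true, so Dia p and not q is false.
      At b: Dia p requires p at some successor in {b, d, e}.
        At b: p is false.
        At d: p is false.
        At e: p is false.
      So Dia p is false at b.
Satisfying worlds: {b, c, d, e}

b, c, d, e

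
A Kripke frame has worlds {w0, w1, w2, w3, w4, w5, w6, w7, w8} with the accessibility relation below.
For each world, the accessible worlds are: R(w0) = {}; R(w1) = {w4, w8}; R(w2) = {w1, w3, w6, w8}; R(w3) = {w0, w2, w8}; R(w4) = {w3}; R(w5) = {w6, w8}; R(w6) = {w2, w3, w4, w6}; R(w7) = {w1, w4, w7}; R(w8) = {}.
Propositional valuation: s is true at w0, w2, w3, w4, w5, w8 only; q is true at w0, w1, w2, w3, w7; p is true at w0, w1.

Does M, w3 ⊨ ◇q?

Yes

Recall that ◇ψ holds at a world iff ψ holds at some accessible world.
At w3: ◇q requires q at some successor in {w0, w2, w8}.
  q holds at w0, so ◇q is true at w3.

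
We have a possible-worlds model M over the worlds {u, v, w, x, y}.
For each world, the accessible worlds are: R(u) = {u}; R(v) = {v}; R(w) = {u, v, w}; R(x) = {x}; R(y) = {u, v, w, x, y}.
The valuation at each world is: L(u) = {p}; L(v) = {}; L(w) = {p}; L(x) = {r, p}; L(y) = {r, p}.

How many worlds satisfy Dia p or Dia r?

Recall that Dia ψ holds at a world iff ψ holds at some accessible world.
Let φ = Dia p or Dia r. Evaluate φ at each world:
  u (successors {u}): φ is true.
  v (successors {v}): φ is false.
  w (successors {u, v, w}): φ is true.
  x (successors {x}): φ is true.
  y (successors {u, v, w, x, y}): φ is true.
For instance, at v:
  At v: Dia p is false, Dia r is false, so Dia p or Dia r is false.
    At v: Dia p requires p at some successor in {v}.
      At v: p is false.
    So Dia p is false at v.
    At v: Dia r requires r at some successor in {v}.
      At v: r is false.
    So Dia r is false at v.
Satisfying worlds: {u, w, x, y}

4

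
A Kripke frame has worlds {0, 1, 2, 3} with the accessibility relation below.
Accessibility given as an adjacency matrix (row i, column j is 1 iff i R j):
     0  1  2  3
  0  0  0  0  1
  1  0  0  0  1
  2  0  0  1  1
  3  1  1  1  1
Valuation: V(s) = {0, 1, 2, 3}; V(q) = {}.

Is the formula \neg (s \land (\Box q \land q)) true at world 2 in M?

Yes

At 2: s \land (\Box q \land q) is false, so \neg (s \land (\Box q \land q)) is true.
  At 2: s is true, \Box q \land q is false, so s \land (\Box q \land q) is false.
    At 2: \Box q is false, q is false, so \Box q \land q is false.
      At 2: \Box q requires q at every successor {2, 3}.
        q fails at 2, so \Box q is false at 2.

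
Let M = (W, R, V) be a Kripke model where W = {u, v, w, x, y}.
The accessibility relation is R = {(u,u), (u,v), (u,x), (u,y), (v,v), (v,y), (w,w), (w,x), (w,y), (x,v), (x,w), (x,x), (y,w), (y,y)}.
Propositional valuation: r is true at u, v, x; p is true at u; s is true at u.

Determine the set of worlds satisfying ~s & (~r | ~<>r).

w, y

Let φ = ~s & (~r | ~<>r). Evaluate φ at each world:
  u (successors {u, v, x, y}): φ is false.
  v (successors {v, y}): φ is false.
  w (successors {w, x, y}): φ is true.
  x (successors {v, w, x}): φ is false.
  y (successors {w, y}): φ is true.
For instance, at v:
  At v: ~s is true, ~r | ~<>r is false, so ~s & (~r | ~<>r) is false.
    At v: ~r is false, ~<>r is false, so ~r | ~<>r is false.
      At v: <>r is true, so ~<>r is false.
Satisfying worlds: {w, y}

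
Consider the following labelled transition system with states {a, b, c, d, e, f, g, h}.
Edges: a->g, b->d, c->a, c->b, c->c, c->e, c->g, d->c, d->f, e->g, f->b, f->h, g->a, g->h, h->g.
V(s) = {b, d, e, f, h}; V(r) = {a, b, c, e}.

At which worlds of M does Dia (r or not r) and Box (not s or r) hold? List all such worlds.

a, c, e, h

Recall that Box ψ holds at a world iff ψ holds at every accessible world, and Dia ψ holds iff ψ holds at some accessible world.
Let φ = Dia (r or not r) and Box (not s or r). Evaluate φ at each world:
  a (successors {g}): φ is true.
  b (successors {d}): φ is false.
  c (successors {a, b, c, e, g}): φ is true.
  d (successors {c, f}): φ is false.
  e (successors {g}): φ is true.
  f (successors {b, h}): φ is false.
  g (successors {a, h}): φ is false.
  h (successors {g}): φ is true.
For instance, at a:
  At a: Dia (r or not r) is true, Box (not s or r) is true, so Dia (r or not r) and Box (not s or r) is true.
    At a: Dia (r or not r) requires r or not r at some successor in {g}.
      r or not r holds at g, so Dia (r or not r) is true at a.
    At a: Box (not s or r) requires not s or r at every successor {g}.
      At g: not s or r is true.
    So Box (not s or r) is true at a.
Satisfying worlds: {a, c, e, h}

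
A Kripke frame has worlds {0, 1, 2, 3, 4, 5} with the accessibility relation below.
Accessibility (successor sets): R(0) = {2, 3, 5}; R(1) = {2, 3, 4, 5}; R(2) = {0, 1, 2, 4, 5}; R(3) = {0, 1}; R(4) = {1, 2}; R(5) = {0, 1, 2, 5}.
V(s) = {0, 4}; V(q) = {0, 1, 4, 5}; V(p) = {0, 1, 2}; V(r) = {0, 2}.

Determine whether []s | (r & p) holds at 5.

Recall that []ψ holds at a world iff ψ holds at every accessible world, and <>ψ holds iff ψ holds at some accessible world.
At 5: []s is false, r & p is false, so []s | (r & p) is false.
  At 5: []s requires s at every successor {0, 1, 2, 5}.
    s fails at 1, so []s is false at 5.

No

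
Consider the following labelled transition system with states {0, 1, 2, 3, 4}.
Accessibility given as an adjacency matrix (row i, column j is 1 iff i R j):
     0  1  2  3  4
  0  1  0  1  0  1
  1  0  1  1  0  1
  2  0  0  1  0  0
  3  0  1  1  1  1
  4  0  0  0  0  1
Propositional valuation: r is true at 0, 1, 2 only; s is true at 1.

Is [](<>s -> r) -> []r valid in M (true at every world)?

No

Let φ = [](<>s -> r) -> []r. Evaluate φ at each world:
  0 (successors {0, 2, 4}): φ is false.
  1 (successors {1, 2, 4}): φ is false.
  2 (successors {2}): φ is true.
  3 (successors {1, 2, 3, 4}): φ is true.
  4 (successors {4}): φ is false.
Detail at 0 (counterexample):
  At 0: [](<>s -> r) is true, []r is false, so [](<>s -> r) -> []r is false.
    At 0: [](<>s -> r) requires <>s -> r at every successor {0, 2, 4}.
      At 0: <>s -> r is true.
      At 2: <>s -> r is true.
      At 4: <>s -> r is true.
    So [](<>s -> r) is true at 0.
    At 0: []r requires r at every successor {0, 2, 4}.
      r fails at 4, so []r is false at 0.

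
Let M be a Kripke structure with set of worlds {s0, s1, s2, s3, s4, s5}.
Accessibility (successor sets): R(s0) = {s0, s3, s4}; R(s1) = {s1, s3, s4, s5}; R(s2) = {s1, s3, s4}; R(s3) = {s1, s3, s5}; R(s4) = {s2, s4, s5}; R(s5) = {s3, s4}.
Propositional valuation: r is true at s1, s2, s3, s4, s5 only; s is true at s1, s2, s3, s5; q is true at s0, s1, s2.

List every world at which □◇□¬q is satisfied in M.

s2, s5

Let φ = □◇□¬q. Evaluate φ at each world:
  s0 (successors {s0, s3, s4}): φ is false.
  s1 (successors {s1, s3, s4, s5}): φ is false.
  s2 (successors {s1, s3, s4}): φ is true.
  s3 (successors {s1, s3, s5}): φ is false.
  s4 (successors {s2, s4, s5}): φ is false.
  s5 (successors {s3, s4}): φ is true.
For instance, at s5:
  At s5: □◇□¬q requires ◇□¬q at every successor {s3, s4}.
      At s3: ◇□¬q requires □¬q at some successor in {s1, s3, s5}.
        □¬q holds at s5, so ◇□¬q is true at s3.
      At s4: ◇□¬q requires □¬q at some successor in {s2, s4, s5}.
        □¬q holds at s5, so ◇□¬q is true at s4.
  So □◇□¬q is true at s5.
Satisfying worlds: {s2, s5}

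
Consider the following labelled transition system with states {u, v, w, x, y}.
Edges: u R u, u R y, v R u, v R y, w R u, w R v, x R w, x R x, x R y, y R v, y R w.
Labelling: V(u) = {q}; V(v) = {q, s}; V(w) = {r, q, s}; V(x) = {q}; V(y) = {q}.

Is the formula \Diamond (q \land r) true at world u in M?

Recall that \Diamond ψ holds at a world iff ψ holds at some accessible world.
At u: \Diamond (q \land r) requires q \land r at some successor in {u, y}.
  At u: q \land r is false.
  At y: q \land r is false.
So \Diamond (q \land r) is false at u.

No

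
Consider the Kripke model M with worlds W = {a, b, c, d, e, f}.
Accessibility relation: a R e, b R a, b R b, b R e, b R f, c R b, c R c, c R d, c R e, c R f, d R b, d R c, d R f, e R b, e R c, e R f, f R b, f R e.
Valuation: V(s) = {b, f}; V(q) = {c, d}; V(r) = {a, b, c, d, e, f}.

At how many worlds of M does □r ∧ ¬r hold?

Let φ = □r ∧ ¬r. Evaluate φ at each world:
  a (successors {e}): φ is false.
  b (successors {a, b, e, f}): φ is false.
  c (successors {b, c, d, e, f}): φ is false.
  d (successors {b, c, f}): φ is false.
  e (successors {b, c, f}): φ is false.
  f (successors {b, e}): φ is false.
For instance, at b:
  At b: □r is true, ¬r is false, so □r ∧ ¬r is false.
    At b: □r requires r at every successor {a, b, e, f}.
      At a: r is true.
      At b: r is true.
      At e: r is true.
      At f: r is true.
    So □r is true at b.
Satisfying worlds: none.

0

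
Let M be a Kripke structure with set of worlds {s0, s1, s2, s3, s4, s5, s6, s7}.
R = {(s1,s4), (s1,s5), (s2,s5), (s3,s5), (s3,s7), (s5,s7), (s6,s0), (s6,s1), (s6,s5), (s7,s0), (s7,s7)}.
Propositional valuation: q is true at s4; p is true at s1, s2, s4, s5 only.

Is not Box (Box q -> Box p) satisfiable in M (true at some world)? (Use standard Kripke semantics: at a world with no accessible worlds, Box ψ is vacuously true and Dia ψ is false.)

Let φ = not Box (Box q -> Box p). Evaluate φ at each world:
  s0 (successors ∅): φ is false.
  s1 (successors {s4, s5}): φ is false.
  s2 (successors {s5}): φ is false.
  s3 (successors {s5, s7}): φ is false.
  s4 (successors ∅): φ is false.
  s5 (successors {s7}): φ is false.
  s6 (successors {s0, s1, s5}): φ is false.
  s7 (successors {s0, s7}): φ is false.
For instance, at s7:
  At s7: Box (Box q -> Box p) is true, so not Box (Box q -> Box p) is false.
    At s7: Box (Box q -> Box p) requires Box q -> Box p at every successor {s0, s7}.
      At s0: Box q -> Box p is true.
      At s7: Box q -> Box p is true.
    So Box (Box q -> Box p) is true at s7.

No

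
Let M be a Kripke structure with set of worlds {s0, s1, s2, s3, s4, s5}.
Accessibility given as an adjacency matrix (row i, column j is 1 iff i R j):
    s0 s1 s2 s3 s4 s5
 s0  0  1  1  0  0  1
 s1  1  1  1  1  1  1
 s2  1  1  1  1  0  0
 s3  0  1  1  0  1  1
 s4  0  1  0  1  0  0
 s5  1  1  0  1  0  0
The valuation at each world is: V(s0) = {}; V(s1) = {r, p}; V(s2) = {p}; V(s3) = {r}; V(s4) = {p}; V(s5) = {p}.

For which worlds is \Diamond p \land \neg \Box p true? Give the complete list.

Let φ = \Diamond p \land \neg \Box p. Evaluate φ at each world:
  s0 (successors {s1, s2, s5}): φ is false.
  s1 (successors {s0, s1, s2, s3, s4, s5}): φ is true.
  s2 (successors {s0, s1, s2, s3}): φ is true.
  s3 (successors {s1, s2, s4, s5}): φ is false.
  s4 (successors {s1, s3}): φ is true.
  s5 (successors {s0, s1, s3}): φ is true.
For instance, at s5:
  At s5: \Diamond p is true, \neg \Box p is true, so \Diamond p \land \neg \Box p is true.
    At s5: \Diamond p requires p at some successor in {s0, s1, s3}.
      p holds at s1, so \Diamond p is true at s5.
    At s5: \Box p is false, so \neg \Box p is true.
      At s5: \Box p requires p at every successor {s0, s1, s3}.
        p fails at s0, so \Box p is false at s5.
Satisfying worlds: {s1, s2, s4, s5}

s1, s2, s4, s5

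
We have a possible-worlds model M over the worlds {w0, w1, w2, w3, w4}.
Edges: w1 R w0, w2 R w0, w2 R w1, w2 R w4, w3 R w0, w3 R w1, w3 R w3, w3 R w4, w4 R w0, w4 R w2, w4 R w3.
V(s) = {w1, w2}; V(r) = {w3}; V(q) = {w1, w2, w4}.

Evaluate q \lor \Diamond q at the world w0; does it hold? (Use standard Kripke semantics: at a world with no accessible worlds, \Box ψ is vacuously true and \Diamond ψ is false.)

Recall that \Diamond ψ holds at a world iff ψ holds at some accessible world.
At w0: q is false, \Diamond q is false, so q \lor \Diamond q is false.
  At w0: no accessible worlds, so \Diamond q is false.

No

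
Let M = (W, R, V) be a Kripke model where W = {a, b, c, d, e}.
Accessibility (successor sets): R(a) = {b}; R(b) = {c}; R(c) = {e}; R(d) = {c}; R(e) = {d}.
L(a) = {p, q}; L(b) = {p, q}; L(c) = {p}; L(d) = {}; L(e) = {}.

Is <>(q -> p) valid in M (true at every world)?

Let φ = <>(q -> p). Evaluate φ at each world:
  a (successors {b}): φ is true.
  b (successors {c}): φ is true.
  c (successors {e}): φ is true.
  d (successors {c}): φ is true.
  e (successors {d}): φ is true.
For instance, at a:
  At a: <>(q -> p) requires q -> p at some successor in {b}.
    q -> p holds at b, so <>(q -> p) is true at a.

Yes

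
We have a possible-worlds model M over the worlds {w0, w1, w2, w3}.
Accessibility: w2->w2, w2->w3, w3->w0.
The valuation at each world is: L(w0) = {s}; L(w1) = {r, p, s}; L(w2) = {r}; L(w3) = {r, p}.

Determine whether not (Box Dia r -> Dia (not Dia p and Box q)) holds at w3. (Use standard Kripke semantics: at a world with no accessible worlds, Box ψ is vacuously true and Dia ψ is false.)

At w3: Box Dia r -> Dia (not Dia p and Box q) is true, so not (Box Dia r -> Dia (not Dia p and Box q)) is false.
  At w3: Box Dia r is false, Dia (not Dia p and Box q) is true, so Box Dia r -> Dia (not Dia p and Box q) is true.
    At w3: Box Dia r requires Dia r at every successor {w0}.
      Dia r fails at w0, so Box Dia r is false at w3.
    At w3: Dia (not Dia p and Box q) requires not Dia p and Box q at some successor in {w0}.
      not Dia p and Box q holds at w0, so Dia (not Dia p and Box q) is true at w3.

No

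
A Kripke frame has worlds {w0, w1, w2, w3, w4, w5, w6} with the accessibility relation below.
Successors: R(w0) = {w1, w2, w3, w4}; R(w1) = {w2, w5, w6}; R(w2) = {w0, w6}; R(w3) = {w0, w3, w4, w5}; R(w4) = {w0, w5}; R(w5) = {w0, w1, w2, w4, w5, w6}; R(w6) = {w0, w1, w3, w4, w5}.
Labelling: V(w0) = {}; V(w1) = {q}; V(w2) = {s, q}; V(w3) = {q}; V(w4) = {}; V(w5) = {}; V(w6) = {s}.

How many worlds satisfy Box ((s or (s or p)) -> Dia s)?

4

Let φ = Box ((s or (s or p)) -> Dia s). Evaluate φ at each world:
  w0 (successors {w1, w2, w3, w4}): φ is true.
  w1 (successors {w2, w5, w6}): φ is false.
  w2 (successors {w0, w6}): φ is false.
  w3 (successors {w0, w3, w4, w5}): φ is true.
  w4 (successors {w0, w5}): φ is true.
  w5 (successors {w0, w1, w2, w4, w5, w6}): φ is false.
  w6 (successors {w0, w1, w3, w4, w5}): φ is true.
For instance, at w4:
  At w4: Box ((s or (s or p)) -> Dia s) requires (s or (s or p)) -> Dia s at every successor {w0, w5}.
      At w0: s or (s or p) is false, Dia s is true, so (s or (s or p)) -> Dia s is true.
      At w5: s or (s or p) is false, Dia s is true, so (s or (s or p)) -> Dia s is true.
  So Box ((s or (s or p)) -> Dia s) is true at w4.
Satisfying worlds: {w0, w3, w4, w6}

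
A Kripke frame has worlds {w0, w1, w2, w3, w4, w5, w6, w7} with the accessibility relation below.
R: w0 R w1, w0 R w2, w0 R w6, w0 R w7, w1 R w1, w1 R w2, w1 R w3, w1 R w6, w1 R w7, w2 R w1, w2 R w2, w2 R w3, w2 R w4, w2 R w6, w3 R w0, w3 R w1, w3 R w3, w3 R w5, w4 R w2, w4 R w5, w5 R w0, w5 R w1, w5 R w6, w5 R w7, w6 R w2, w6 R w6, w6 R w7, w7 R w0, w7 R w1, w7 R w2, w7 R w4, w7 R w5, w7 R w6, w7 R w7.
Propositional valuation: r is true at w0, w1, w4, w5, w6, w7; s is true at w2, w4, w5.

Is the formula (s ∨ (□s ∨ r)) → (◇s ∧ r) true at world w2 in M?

At w2: s ∨ (□s ∨ r) is true, ◇s ∧ r is false, so (s ∨ (□s ∨ r)) → (◇s ∧ r) is false.
  At w2: s is true, □s ∨ r is false, so s ∨ (□s ∨ r) is true.
    At w2: □s is false, r is false, so □s ∨ r is false.
      At w2: □s requires s at every successor {w1, w2, w3, w4, w6}.
        s fails at w1, so □s is false at w2.
  At w2: ◇s is true, r is false, so ◇s ∧ r is false.
    At w2: ◇s requires s at some successor in {w1, w2, w3, w4, w6}.
      s holds at w2, so ◇s is true at w2.

No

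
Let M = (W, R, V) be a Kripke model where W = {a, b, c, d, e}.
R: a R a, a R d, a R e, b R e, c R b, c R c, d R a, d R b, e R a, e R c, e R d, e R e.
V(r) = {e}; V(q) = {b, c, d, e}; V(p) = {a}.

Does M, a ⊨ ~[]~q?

Yes

Recall that []ψ holds at a world iff ψ holds at every accessible world, and <>ψ holds iff ψ holds at some accessible world.
At a: []~q is false, so ~[]~q is true.
  At a: []~q requires ~q at every successor {a, d, e}.
    ~q fails at d, so []~q is false at a.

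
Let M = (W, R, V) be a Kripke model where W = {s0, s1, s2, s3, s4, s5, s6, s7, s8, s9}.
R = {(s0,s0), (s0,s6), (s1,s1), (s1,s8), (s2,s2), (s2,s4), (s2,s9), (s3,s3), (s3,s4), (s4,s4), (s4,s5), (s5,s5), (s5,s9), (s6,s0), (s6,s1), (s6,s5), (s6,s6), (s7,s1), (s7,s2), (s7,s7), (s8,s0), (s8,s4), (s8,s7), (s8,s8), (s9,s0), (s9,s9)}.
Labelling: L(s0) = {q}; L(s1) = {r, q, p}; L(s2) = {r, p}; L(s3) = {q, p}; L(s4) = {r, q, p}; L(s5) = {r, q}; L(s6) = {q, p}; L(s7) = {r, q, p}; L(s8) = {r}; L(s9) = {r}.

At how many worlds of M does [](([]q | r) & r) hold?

Let φ = [](([]q | r) & r). Evaluate φ at each world:
  s0 (successors {s0, s6}): φ is false.
  s1 (successors {s1, s8}): φ is true.
  s2 (successors {s2, s4, s9}): φ is true.
  s3 (successors {s3, s4}): φ is false.
  s4 (successors {s4, s5}): φ is true.
  s5 (successors {s5, s9}): φ is true.
  s6 (successors {s0, s1, s5, s6}): φ is false.
  s7 (successors {s1, s2, s7}): φ is true.
  s8 (successors {s0, s4, s7, s8}): φ is false.
  s9 (successors {s0, s9}): φ is false.
For instance, at s2:
  At s2: [](([]q | r) & r) requires ([]q | r) & r at every successor {s2, s4, s9}.
      At s2: []q | r is true, r is true, so ([]q | r) & r is true.
      At s4: []q | r is true, r is true, so ([]q | r) & r is true.
      At s9: []q | r is true, r is true, so ([]q | r) & r is true.
  So [](([]q | r) & r) is true at s2.
Satisfying worlds: {s1, s2, s4, s5, s7}

5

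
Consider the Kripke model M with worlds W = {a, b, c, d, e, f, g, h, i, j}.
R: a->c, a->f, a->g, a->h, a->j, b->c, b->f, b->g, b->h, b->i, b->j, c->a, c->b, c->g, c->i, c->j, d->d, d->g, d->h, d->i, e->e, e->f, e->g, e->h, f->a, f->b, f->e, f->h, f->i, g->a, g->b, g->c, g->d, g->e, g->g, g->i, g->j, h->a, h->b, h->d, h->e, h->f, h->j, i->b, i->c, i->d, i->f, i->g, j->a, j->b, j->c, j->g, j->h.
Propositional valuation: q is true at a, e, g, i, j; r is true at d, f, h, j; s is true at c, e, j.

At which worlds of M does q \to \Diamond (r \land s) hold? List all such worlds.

Let φ = q \to \Diamond (r \land s). Evaluate φ at each world:
  a (successors {c, f, g, h, j}): φ is true.
  b (successors {c, f, g, h, i, j}): φ is true.
  c (successors {a, b, g, i, j}): φ is true.
  d (successors {d, g, h, i}): φ is true.
  e (successors {e, f, g, h}): φ is false.
  f (successors {a, b, e, h, i}): φ is true.
  g (successors {a, b, c, d, e, g, i, j}): φ is true.
  h (successors {a, b, d, e, f, j}): φ is true.
  i (successors {b, c, d, f, g}): φ is false.
  j (successors {a, b, c, g, h}): φ is false.
For instance, at j:
  At j: q is true, \Diamond (r \land s) is false, so q \to \Diamond (r \land s) is false.
    At j: \Diamond (r \land s) requires r \land s at some successor in {a, b, c, g, h}.
      At a: r \land s is false.
      At b: r \land s is false.
      At c: r \land s is false.
      At g: r \land s is false.
      At h: r \land s is false.
    So \Diamond (r \land s) is false at j.
Satisfying worlds: {a, b, c, d, f, g, h}

a, b, c, d, f, g, h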